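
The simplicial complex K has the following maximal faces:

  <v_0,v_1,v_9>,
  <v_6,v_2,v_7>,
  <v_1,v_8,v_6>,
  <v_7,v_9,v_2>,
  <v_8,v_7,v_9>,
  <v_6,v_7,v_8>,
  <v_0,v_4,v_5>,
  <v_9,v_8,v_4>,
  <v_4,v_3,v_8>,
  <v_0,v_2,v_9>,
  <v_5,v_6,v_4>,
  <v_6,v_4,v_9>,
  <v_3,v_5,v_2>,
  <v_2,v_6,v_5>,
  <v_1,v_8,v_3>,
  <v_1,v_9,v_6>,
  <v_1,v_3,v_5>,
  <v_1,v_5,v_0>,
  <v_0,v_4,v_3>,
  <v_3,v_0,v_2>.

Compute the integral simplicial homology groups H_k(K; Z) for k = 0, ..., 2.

We work with the vertex ordering v_0 < v_1 < v_2 < v_3 < v_4 < v_5 < v_6 < v_7 < v_8 < v_9. The simplices of K, each written with vertices in increasing order, are:

  0-simplices (10): [v_0], [v_1], [v_2], [v_3], [v_4], [v_5], [v_6], [v_7], [v_8], [v_9]
  1-simplices (30): (30 of them)
  2-simplices (20): (20 of them)

Hence C_0 ≅ Z^10, C_1 ≅ Z^30, C_2 ≅ Z^20.

The boundary map ∂_1: C_1 → C_0 sends each edge [p,q] (with p < q) to q − p.
This gives a 10×30 integer matrix of rank 9; reducing to Smith normal form yields diagonal entries (1,1,1,1,1,1,1,1,1).

∂_2: C_2 → C_1 acts by ∂[p,q,r] = [q,r] − [p,r] + [p,q]. For instance
  ∂[v_0,v_4,v_5] = [v_4,v_5] − [v_0,v_5] + [v_0,v_4],
  ∂[v_1,v_6,v_9] = [v_6,v_9] − [v_1,v_9] + [v_1,v_6].
The resulting 30×20 matrix has rank 20, and its Smith normal form has invariant factors (1,1,1,1,1,1,1,1,1,1,1,1,1,1,1,1,1,1,1,2).

Computing H_k = (kernel of ∂_k) / (image of ∂_{k+1}):

  H_0: rank C_0 − rank ∂_1 = 10 − 9 = 1, and the invariant factors of ∂_1 are all 1, so H_0 = Z.
  H_1: rank ker ∂_1 − rank ∂_2 = (30 − 9) − 20 = 1, and ∂_2 has invariant factor 2 > 1, so H_1 = Z ⊕ Z/2Z.
  H_2: rank ker ∂_2 − rank ∂_3 = (20 − 20) − 0 = 0, and there is no ∂_3, so H_2 = 0.

H_0 = Z,  H_1 = Z ⊕ Z/2Z,  H_2 = 0.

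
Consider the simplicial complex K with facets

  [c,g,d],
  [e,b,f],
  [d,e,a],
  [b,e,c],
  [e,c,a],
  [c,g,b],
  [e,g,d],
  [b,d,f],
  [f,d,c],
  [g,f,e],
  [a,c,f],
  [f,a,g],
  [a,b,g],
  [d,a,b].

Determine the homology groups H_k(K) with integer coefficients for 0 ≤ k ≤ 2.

H_0 = Z,  H_1 = Z^2,  H_2 = Z.

K has 7 vertices, 21 edges, 14 triangles.
rank ∂_0 = 0, rank ∂_1 = 6 ⇒ b_0 = 7 − 0 − 6 = 1; all invariant factors of ∂_1 are 1 so no torsion. So H_0 = Z.
rank ∂_1 = 6, rank ∂_2 = 13 ⇒ b_1 = 21 − 6 − 13 = 2; all invariant factors of ∂_2 are 1 so no torsion. So H_1 = Z^2.
rank ∂_2 = 13, rank ∂_3 = 0 ⇒ b_2 = 14 − 13 − 0 = 1. So H_2 = Z.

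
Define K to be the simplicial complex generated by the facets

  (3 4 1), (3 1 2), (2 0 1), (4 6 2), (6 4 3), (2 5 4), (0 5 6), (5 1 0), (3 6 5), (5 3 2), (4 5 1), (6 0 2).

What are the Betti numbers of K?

We work with the vertex ordering 0 < 1 < 2 < 3 < 4 < 5 < 6. The simplices of K, each written with vertices in increasing order, are:

  0-simplices (7): [0], [1], [2], [3], [4], [5], [6]
  1-simplices (18): [0,1], [0,2], [0,5], [0,6], [1,2], [1,3], [1,4], [1,5], [2,3], [2,4], [2,5], [2,6], [3,4], [3,5], [3,6], [4,5], [4,6], [5,6]
  2-simplices (12): [0,1,2], [0,1,5], [0,2,6], [0,5,6], [1,2,3], [1,3,4], [1,4,5], [2,3,5], [2,4,5], [2,4,6], [3,4,6], [3,5,6]

giving chain groups C_0 ≅ Z^7, C_1 ≅ Z^18, C_2 ≅ Z^12.

The boundary map ∂_1: C_1 → C_0 is given by ∂[p,q] = [q] − [p]. For instance
  ∂[1,3] = [3] − [1].
As a 7×18 matrix over Z this has rank 6, with invariant factors (1,1,1,1,1,1).

The boundary map ∂_2: C_2 → C_1 sends each 2-simplex [p,q,r] to [q,r] − [p,r] + [p,q]. For instance
  ∂[1,3,4] = [3,4] − [1,4] + [1,3],
  ∂[3,5,6] = [5,6] − [3,6] + [3,5].
The resulting 18×12 matrix has rank 12, and its Smith normal form has invariant factors (1,1,1,1,1,1,1,1,1,1,1,2).

Computing H_k = (kernel of ∂_k) / (image of ∂_{k+1}):

  H_0: rank C_0 − rank ∂_1 = 7 − 6 = 1, and the invariant factors of ∂_1 are all 1, so H_0 ≅ Z.
  H_1: rank ker ∂_1 − rank ∂_2 = (18 − 6) − 12 = 0, and ∂_2 has invariant factor 2 > 1, so H_1 ≅ Z_2.
  H_2: rank ker ∂_2 − rank ∂_3 = (12 − 12) − 0 = 0, and there is no ∂_3, so H_2 ≅ 0.

As a check, the Euler characteristic is 7 − 18 + 12 = 1, which agrees with 1 − 0 + 0 = 1.

Hence the Betti numbers are b_0 = 1, b_1 = 0, b_2 = 0.

b_0 = 1, b_1 = 0, b_2 = 0.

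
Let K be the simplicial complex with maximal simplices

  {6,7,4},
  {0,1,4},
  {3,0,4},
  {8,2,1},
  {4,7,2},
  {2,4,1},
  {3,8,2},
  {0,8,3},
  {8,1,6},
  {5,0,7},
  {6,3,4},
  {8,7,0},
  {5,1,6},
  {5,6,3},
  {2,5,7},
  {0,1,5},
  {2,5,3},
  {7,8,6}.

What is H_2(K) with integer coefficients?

H_2 ≅ Z.

Order the vertices as 0 < 1 < 2 < 3 < 4 < 5 < 6 < 7 < 8. Listing each simplex with vertices in this order, K has dimension 2 with simplices:

  0-simplices (9): [0], [1], [2], [3], [4], [5], [6], [7], [8]
  1-simplices (27): (27 of them)
  2-simplices (18): [0,1,4], [0,1,5], [0,3,4], [0,3,8], [0,5,7], [0,7,8], [1,2,4], [1,2,8], [1,5,6], [1,6,8], [2,3,5], [2,3,8], [2,4,7], [2,5,7], [3,4,6], [3,5,6], [4,6,7], [6,7,8]

giving chain groups C_0 ≅ Z^9, C_1 ≅ Z^27, C_2 ≅ Z^18.

The boundary map ∂_1: C_1 → C_0 maps an edge to its endpoints' difference, ∂[p,q] = q − p.
The resulting 9×27 matrix has rank 8, and its Smith normal form has invariant factors (1,1,1,1,1,1,1,1).

Boundary ∂_2: C_2 → C_1 sends each 2-simplex [p,q,r] to [q,r] − [p,r] + [p,q]. For instance
  ∂[0,1,4] = [1,4] − [0,4] + [0,1],
  ∂[1,2,4] = [2,4] − [1,4] + [1,2].
This gives a 27×18 integer matrix of rank 17; reducing to Smith normal form yields diagonal entries (1,1,1,1,1,1,1,1,1,1,1,1,1,1,1,1,1).

Reading off H_k = ker ∂_k / im ∂_{k+1}:

  H_2: rank ker ∂_2 − rank ∂_3 = (18 − 17) − 0 = 1, and there is no ∂_3, so H_2 ≅ Z.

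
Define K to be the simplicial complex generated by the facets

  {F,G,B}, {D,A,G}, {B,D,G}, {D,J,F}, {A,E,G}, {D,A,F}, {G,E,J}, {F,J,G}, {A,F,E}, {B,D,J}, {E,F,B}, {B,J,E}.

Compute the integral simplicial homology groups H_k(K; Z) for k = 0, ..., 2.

We work with the vertex ordering A < B < D < E < F < G < J. The simplices of K, each written with vertices in increasing order, are:

  0-simplices (7): A, B, D, E, F, G, J
  1-simplices (18): AD, AE, AF, AG, BD, BE, BF, BG, BJ, DF, DG, DJ, EF, EG, EJ, FG, FJ, GJ
  2-simplices (12): ADF, ADG, AEF, AEG, BDG, BDJ, BEF, BEJ, BFG, DFJ, EGJ, FGJ

giving chain groups C_0 ≅ Z^7, C_1 ≅ Z^18, C_2 ≅ Z^12.

∂_1: C_1 → C_0 sends each edge [p,q] (with p < q) to q − p. For instance
  ∂FJ = J − F.
The resulting 7×18 matrix has rank 6, and its Smith normal form has invariant factors (1,1,1,1,1,1).

The boundary map ∂_2: C_2 → C_1 acts by ∂[p,q,r] = [q,r] − [p,r] + [p,q]. For instance
  ∂DFJ = FJ − DJ + DF,
  ∂BEF = EF − BF + BE.
The 18×12 boundary matrix has rank 12 and Smith normal form diag(1,1,1,1,1,1,1,1,1,1,1,2).

Computing H_k = (kernel of ∂_k) / (image of ∂_{k+1}):

  H_0: rank C_0 − rank ∂_1 = 7 − 6 = 1, and the invariant factors of ∂_1 are all 1, so H_0 = Z.
  H_1: rank ker ∂_1 − rank ∂_2 = (18 − 6) − 12 = 0, and ∂_2 has invariant factor 2 > 1, so H_1 = Z/2Z.
  H_2: rank ker ∂_2 − rank ∂_3 = (12 − 12) − 0 = 0, and there is no ∂_3, so H_2 = 0.

H_0 ≅ Z,  H_1 ≅ Z/2Z,  H_2 = 0.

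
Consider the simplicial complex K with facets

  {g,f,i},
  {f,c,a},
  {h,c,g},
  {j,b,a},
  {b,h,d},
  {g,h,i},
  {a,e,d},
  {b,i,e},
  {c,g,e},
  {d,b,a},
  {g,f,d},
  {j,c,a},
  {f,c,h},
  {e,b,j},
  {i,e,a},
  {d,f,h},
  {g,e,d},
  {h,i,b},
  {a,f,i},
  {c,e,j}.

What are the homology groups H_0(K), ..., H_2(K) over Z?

Fix the vertex order a < b < c < d < e < f < g < h < i < j and write every simplex with vertices in increasing order. Then dim K = 2 and the simplices of K are:

  0-simplices (10): a, b, c, d, e, f, g, h, i, j
  1-simplices (30): ab, ac, ad, ae, af, ai, aj, bd, be, bh, bi, bj, ce, cf, cg, ch, cj, de, df, dg, dh, eg, ei, ej, fg, fh, fi, gh, gi, hi
  2-simplices (20): abd, abj, acf, acj, ade, aei, afi, bdh, bei, bej, bhi, ceg, cej, cfh, cgh, deg, dfg, dfh, fgi, ghi

Hence C_0 ≅ Z^10, C_1 ≅ Z^30, C_2 ≅ Z^20.

∂_1: C_1 → C_0 sends each edge [p,q] (with p < q) to q − p. For instance
  ∂bd = d − b.
This gives a 10×30 integer matrix of rank 9; reducing to Smith normal form yields diagonal entries (1,1,1,1,1,1,1,1,1).

The boundary map ∂_2: C_2 → C_1 sends each 2-simplex [p,q,r] to [q,r] − [p,r] + [p,q]. For instance
  ∂ghi = hi − gi + gh,
  ∂deg = eg − dg + de.
The resulting 30×20 matrix has rank 20, and its Smith normal form has invariant factors (1,1,1,1,1,1,1,1,1,1,1,1,1,1,1,1,1,1,1,2).

Reading off H_k = ker ∂_k / im ∂_{k+1}:

  H_0: rank C_0 − rank ∂_1 = 10 − 9 = 1, and the invariant factors of ∂_1 are all 1, so H_0 ≅ Z.
  H_1: rank ker ∂_1 − rank ∂_2 = (30 − 9) − 20 = 1, and ∂_2 has invariant factor 2 > 1, so H_1 ≅ Z ⊕ Z/2.
  H_2: rank ker ∂_2 − rank ∂_3 = (20 − 20) − 0 = 0, and there is no ∂_3, so H_2 ≅ 0.

As a check, the Euler characteristic is 10 − 30 + 20 = 0, which agrees with 1 − 1 + 0 = 0.

H_0 ≅ Z,  H_1 ≅ Z ⊕ Z/2,  H_2 = 0.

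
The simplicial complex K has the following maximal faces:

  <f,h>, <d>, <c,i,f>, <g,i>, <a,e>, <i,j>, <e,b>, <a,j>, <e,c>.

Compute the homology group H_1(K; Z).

We work with the vertex ordering a < b < c < d < e < f < g < h < i < j. The simplices of K, each written with vertices in increasing order, are:

  0-simplices (10): a, b, c, d, e, f, g, h, i, j
  1-simplices (10): ae, aj, be, ce, cf, ci, fh, fi, gi, ij
  2-simplices (1): cfi

so the chain groups are C_0 ≅ Z^10, C_1 ≅ Z^10, C_2 ≅ Z^1.

∂_1: C_1 → C_0 sends each edge [p,q] (with p < q) to q − p.
The resulting 10×10 matrix has rank 8, and its Smith normal form has invariant factors (1,1,1,1,1,1,1,1).

∂_2: C_2 → C_1 sends each 2-simplex [p,q,r] to [q,r] − [p,r] + [p,q]. For instance
  ∂cfi = fi − ci + cf.
The resulting 10×1 matrix has rank 1, and its Smith normal form has invariant factors (1).

From H_k ≅ ker(∂_k) / im(∂_{k+1}) we obtain:

  H_1: rank ker ∂_1 − rank ∂_2 = (10 − 8) − 1 = 1, and the invariant factors of ∂_2 are all 1, so H_1 = Z.

H_1 = Z.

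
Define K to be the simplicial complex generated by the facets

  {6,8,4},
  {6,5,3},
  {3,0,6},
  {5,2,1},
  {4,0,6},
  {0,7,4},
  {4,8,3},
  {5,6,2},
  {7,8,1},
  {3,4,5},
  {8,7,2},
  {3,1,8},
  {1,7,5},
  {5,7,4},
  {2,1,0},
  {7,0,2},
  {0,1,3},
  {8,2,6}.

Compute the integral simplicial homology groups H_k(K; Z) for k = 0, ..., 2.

H_0 = Z,  H_1 = Z ⊕ Z/2,  H_2 = 0.

Take the total order 0 < 1 < 2 < 3 < 4 < 5 < 6 < 7 < 8 on the vertex set. Then K (dimension 2) consists of the simplices:

  0-simplices (9): [0], [1], [2], [3], [4], [5], [6], [7], [8]
  1-simplices (27): (27 of them)
  2-simplices (18): [0,1,2], [0,1,3], [0,2,7], [0,3,6], [0,4,6], [0,4,7], [1,2,5], [1,3,8], [1,5,7], [1,7,8], [2,5,6], [2,6,8], [2,7,8], [3,4,5], [3,4,8], [3,5,6], [4,5,7], [4,6,8]

giving chain groups C_0 ≅ Z^9, C_1 ≅ Z^27, C_2 ≅ Z^18.

The boundary map ∂_1: C_1 → C_0 sends each edge [p,q] (with p < q) to q − p. For instance
  ∂[4,8] = [8] − [4].
This gives a 9×27 integer matrix of rank 8; reducing to Smith normal form yields diagonal entries (1,1,1,1,1,1,1,1).

The boundary map ∂_2: C_2 → C_1 sends each 2-simplex [p,q,r] to [q,r] − [p,r] + [p,q]. For instance
  ∂[1,7,8] = [7,8] − [1,8] + [1,7],
  ∂[3,4,8] = [4,8] − [3,8] + [3,4].
As a 27×18 matrix over Z this has rank 18, with invariant factors (1,1,1,1,1,1,1,1,1,1,1,1,1,1,1,1,1,2).

Computing H_k = (kernel of ∂_k) / (image of ∂_{k+1}):

  H_0: rank C_0 − rank ∂_1 = 9 − 8 = 1, and the invariant factors of ∂_1 are all 1, so H_0 ≅ Z.
  H_1: rank ker ∂_1 − rank ∂_2 = (27 − 8) − 18 = 1, and ∂_2 has invariant factor 2 > 1, so H_1 ≅ Z ⊕ Z/2.
  H_2: rank ker ∂_2 − rank ∂_3 = (18 − 18) − 0 = 0, and there is no ∂_3, so H_2 ≅ 0.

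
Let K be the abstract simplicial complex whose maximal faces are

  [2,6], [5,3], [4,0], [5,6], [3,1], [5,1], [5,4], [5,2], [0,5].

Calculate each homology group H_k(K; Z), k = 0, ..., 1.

H_0 ≅ Z,  H_1 ≅ Z^3.

Order the vertices as 0 < 1 < 2 < 3 < 4 < 5 < 6. Listing each simplex with vertices in this order, K has dimension 1 with simplices:

  0-simplices (7): [0], [1], [2], [3], [4], [5], [6]
  1-simplices (9): [0,4], [0,5], [1,3], [1,5], [2,5], [2,6], [3,5], [4,5], [5,6]

giving chain groups C_0 ≅ Z^7, C_1 ≅ Z^9.

∂_1: C_1 → C_0 maps an edge to its endpoints' difference, ∂[p,q] = q − p. For instance
  ∂[3,5] = [5] − [3].
The resulting 7×9 matrix has rank 6, and its Smith normal form has invariant factors (1,1,1,1,1,1).

Reading off H_k = ker ∂_k / im ∂_{k+1}:

  H_0: rank C_0 − rank ∂_1 = 7 − 6 = 1, and the invariant factors of ∂_1 are all 1, so H_0 = Z.
  H_1: rank ker ∂_1 − rank ∂_2 = (9 − 6) − 0 = 3, and there is no ∂_2, so H_1 = Z^3.

As a check, the Euler characteristic is 7 − 9 = -2, which agrees with 1 − 3 = -2.
(K is a triangulation of a wedge of 3 circles.)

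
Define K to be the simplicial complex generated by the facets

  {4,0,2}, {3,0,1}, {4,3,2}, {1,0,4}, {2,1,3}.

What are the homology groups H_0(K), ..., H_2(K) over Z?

H_0 = Z,  H_1 = Z,  H_2 = 0.

Order the vertices as 0 < 1 < 2 < 3 < 4. Listing each simplex with vertices in this order, K has dimension 2 with simplices:

  0-simplices (5): [0], [1], [2], [3], [4]
  1-simplices (10): [0,1], [0,2], [0,3], [0,4], [1,2], [1,3], [1,4], [2,3], [2,4], [3,4]
  2-simplices (5): [0,1,3], [0,1,4], [0,2,4], [1,2,3], [2,3,4]

giving chain groups C_0 ≅ Z^5, C_1 ≅ Z^10, C_2 ≅ Z^5.

∂_1: C_1 → C_0 maps an edge to its endpoints' difference, ∂[p,q] = q − p. For instance
  ∂[0,1] = [1] − [0].
The resulting 5×10 matrix has rank 4, and its Smith normal form has invariant factors (1,1,1,1).

∂_2: C_2 → C_1 maps a triangle to the signed sum of its edges. For instance
  ∂[0,2,4] = [2,4] − [0,4] + [0,2],
  ∂[2,3,4] = [3,4] − [2,4] + [2,3].
As a 10×5 matrix over Z this has rank 5, with invariant factors (1,1,1,1,1).

Computing H_k = (kernel of ∂_k) / (image of ∂_{k+1}):

  H_0: rank C_0 − rank ∂_1 = 5 − 4 = 1, and the invariant factors of ∂_1 are all 1, so H_0 = Z.
  H_1: rank ker ∂_1 − rank ∂_2 = (10 − 4) − 5 = 1, and the invariant factors of ∂_2 are all 1, so H_1 = Z.
  H_2: rank ker ∂_2 − rank ∂_3 = (5 − 5) − 0 = 0, and there is no ∂_3, so H_2 = 0.

As a check, the Euler characteristic is 5 − 10 + 5 = 0, which agrees with 1 − 1 + 0 = 0.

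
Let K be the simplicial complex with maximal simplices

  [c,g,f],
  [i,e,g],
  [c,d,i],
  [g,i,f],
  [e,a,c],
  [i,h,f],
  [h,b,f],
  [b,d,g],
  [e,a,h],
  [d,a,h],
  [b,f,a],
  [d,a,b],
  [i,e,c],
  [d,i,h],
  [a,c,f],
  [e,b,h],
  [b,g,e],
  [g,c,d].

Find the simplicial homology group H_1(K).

Fix the vertex order a < b < c < d < e < f < g < h < i and write every simplex with vertices in increasing order. Then dim K = 2 and the simplices of K are:

  0-simplices (9): a, b, c, d, e, f, g, h, i
  1-simplices (27): ab, ac, ad, ae, af, ah, bd, be, bf, bg, bh, cd, ce, cf, cg, ci, dg, dh, di, eg, eh, ei, fg, fh, fi, gi, hi
  2-simplices (18): abd, abf, ace, acf, adh, aeh, bdg, beg, beh, bfh, cdg, cdi, cei, cfg, dhi, egi, fgi, fhi

Hence C_0 ≅ Z^9, C_1 ≅ Z^27, C_2 ≅ Z^18.

Boundary ∂_1: C_1 → C_0 sends each edge [p,q] (with p < q) to q − p.
This gives a 9×27 integer matrix of rank 8; reducing to Smith normal form yields diagonal entries (1,1,1,1,1,1,1,1).

Boundary ∂_2: C_2 → C_1 acts by ∂[p,q,r] = [q,r] − [p,r] + [p,q]. For instance
  ∂aeh = eh − ah + ae,
  ∂beg = eg − bg + be.
This gives a 27×18 integer matrix of rank 18; reducing to Smith normal form yields diagonal entries (1,1,1,1,1,1,1,1,1,1,1,1,1,1,1,1,1,2).

From H_k ≅ ker(∂_k) / im(∂_{k+1}) we obtain:

  H_1: rank ker ∂_1 − rank ∂_2 = (27 − 8) − 18 = 1, and ∂_2 has invariant factor 2 > 1, so H_1 ≅ Z ⊕ Z/2Z.

H_1 = Z ⊕ Z/2Z.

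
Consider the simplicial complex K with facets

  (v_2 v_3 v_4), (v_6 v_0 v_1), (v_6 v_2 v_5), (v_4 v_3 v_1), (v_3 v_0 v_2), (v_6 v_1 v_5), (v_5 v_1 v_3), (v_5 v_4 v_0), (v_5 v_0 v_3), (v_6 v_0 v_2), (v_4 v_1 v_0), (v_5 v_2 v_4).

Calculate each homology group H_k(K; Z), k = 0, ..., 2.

H_0 ≅ Z,  H_1 ≅ Z/2Z,  H_2 = 0.

Fix the vertex order v_0 < v_1 < v_2 < v_3 < v_4 < v_5 < v_6 and write every simplex with vertices in increasing order. Then dim K = 2 and the simplices of K are:

  0-simplices (7): [v_0], [v_1], [v_2], [v_3], [v_4], [v_5], [v_6]
  1-simplices (18): (18 of them)
  2-simplices (12): (12 of them)

Hence C_0 ≅ Z^7, C_1 ≅ Z^18, C_2 ≅ Z^12.

The boundary map ∂_1: C_1 → C_0 maps an edge to its endpoints' difference, ∂[p,q] = q − p.
As a 7×18 matrix over Z this has rank 6, with invariant factors (1,1,1,1,1,1).

The boundary map ∂_2: C_2 → C_1 acts by ∂[p,q,r] = [q,r] − [p,r] + [p,q]. For instance
  ∂[v_2,v_4,v_5] = [v_4,v_5] − [v_2,v_5] + [v_2,v_4],
  ∂[v_0,v_2,v_6] = [v_2,v_6] − [v_0,v_6] + [v_0,v_2].
The 18×12 boundary matrix has rank 12 and Smith normal form diag(1,1,1,1,1,1,1,1,1,1,1,2).

From H_k ≅ ker(∂_k) / im(∂_{k+1}) we obtain:

  H_0: rank C_0 − rank ∂_1 = 7 − 6 = 1, and the invariant factors of ∂_1 are all 1, so H_0 = Z.
  H_1: rank ker ∂_1 − rank ∂_2 = (18 − 6) − 12 = 0, and ∂_2 has invariant factor 2 > 1, so H_1 = Z/2Z.
  H_2: rank ker ∂_2 − rank ∂_3 = (12 − 12) − 0 = 0, and there is no ∂_3, so H_2 = 0.

As a check, the Euler characteristic is 7 − 18 + 12 = 1, which agrees with 1 − 0 + 0 = 1.
(K is a triangulation of the real projective plane RP^2.)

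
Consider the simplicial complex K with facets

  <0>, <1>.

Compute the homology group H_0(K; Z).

H_0 ≅ Z^2.

We work with the vertex ordering 0 < 1. The simplices of K, each written with vertices in increasing order, are:

  0-simplices (2): [0], [1]

Hence C_0 ≅ Z^2.

Now H_k = ker ∂_k / im ∂_{k+1}, so:

  H_0: rank C_0 − rank ∂_1 = 2 − 0 = 2, and there is no ∂_1, so H_0 ≅ Z^2.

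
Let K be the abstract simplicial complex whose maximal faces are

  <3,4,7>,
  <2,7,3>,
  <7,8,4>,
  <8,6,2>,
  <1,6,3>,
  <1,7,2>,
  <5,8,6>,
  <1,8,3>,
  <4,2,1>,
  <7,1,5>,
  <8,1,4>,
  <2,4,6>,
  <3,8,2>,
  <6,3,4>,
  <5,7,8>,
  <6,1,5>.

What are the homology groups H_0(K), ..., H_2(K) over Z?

H_0 ≅ Z,  H_1 ≅ Z^2,  H_2 ≅ Z.

Take the total order 1 < 2 < 3 < 4 < 5 < 6 < 7 < 8 on the vertex set. Then K (dimension 2) consists of the simplices:

  0-simplices (8): [1], [2], [3], [4], [5], [6], [7], [8]
  1-simplices (24): (24 of them)
  2-simplices (16): [1,2,4], [1,2,7], [1,3,6], [1,3,8], [1,4,8], [1,5,6], [1,5,7], [2,3,7], [2,3,8], [2,4,6], [2,6,8], [3,4,6], [3,4,7], [4,7,8], [5,6,8], [5,7,8]

Hence C_0 ≅ Z^8, C_1 ≅ Z^24, C_2 ≅ Z^16.

∂_1: C_1 → C_0 sends each edge [p,q] (with p < q) to q − p. For instance
  ∂[2,8] = [8] − [2].
This gives a 8×24 integer matrix of rank 7; reducing to Smith normal form yields diagonal entries (1,1,1,1,1,1,1).

Boundary ∂_2: C_2 → C_1 maps a triangle to the signed sum of its edges. For instance
  ∂[3,4,6] = [4,6] − [3,6] + [3,4],
  ∂[2,3,8] = [3,8] − [2,8] + [2,3].
The resulting 24×16 matrix has rank 15, and its Smith normal form has invariant factors (1,1,1,1,1,1,1,1,1,1,1,1,1,1,1).

Now H_k = ker ∂_k / im ∂_{k+1}, so:

  H_0: rank C_0 − rank ∂_1 = 8 − 7 = 1, and the invariant factors of ∂_1 are all 1, so H_0 ≅ Z.
  H_1: rank ker ∂_1 − rank ∂_2 = (24 − 7) − 15 = 2, and the invariant factors of ∂_2 are all 1, so H_1 ≅ Z^2.
  H_2: rank ker ∂_2 − rank ∂_3 = (16 − 15) − 0 = 1, and there is no ∂_3, so H_2 ≅ Z.

As a check, the Euler characteristic is 8 − 24 + 16 = 0, which agrees with 1 − 2 + 1 = 0.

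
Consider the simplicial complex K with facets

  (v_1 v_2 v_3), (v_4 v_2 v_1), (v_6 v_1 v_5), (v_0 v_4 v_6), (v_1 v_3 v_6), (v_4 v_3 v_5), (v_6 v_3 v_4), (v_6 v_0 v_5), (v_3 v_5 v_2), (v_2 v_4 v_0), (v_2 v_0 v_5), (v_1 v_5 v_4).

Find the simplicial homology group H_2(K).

H_2 = 0.

Order the vertices as v_0 < v_1 < v_2 < v_3 < v_4 < v_5 < v_6. Listing each simplex with vertices in this order, K has dimension 2 with simplices:

  0-simplices (7): [v_0], [v_1], [v_2], [v_3], [v_4], [v_5], [v_6]
  1-simplices (18): (18 of them)
  2-simplices (12): (12 of them)

so the chain groups are C_0 ≅ Z^7, C_1 ≅ Z^18, C_2 ≅ Z^12.

Boundary ∂_1: C_1 → C_0 is given by ∂[p,q] = [q] − [p].
The resulting 7×18 matrix has rank 6, and its Smith normal form has invariant factors (1,1,1,1,1,1).

Boundary ∂_2: C_2 → C_1 acts by ∂[p,q,r] = [q,r] − [p,r] + [p,q]. For instance
  ∂[v_3,v_4,v_5] = [v_4,v_5] − [v_3,v_5] + [v_3,v_4],
  ∂[v_1,v_2,v_4] = [v_2,v_4] − [v_1,v_4] + [v_1,v_2].
The 18×12 boundary matrix has rank 12 and Smith normal form diag(1,1,1,1,1,1,1,1,1,1,1,2).

From H_k ≅ ker(∂_k) / im(∂_{k+1}) we obtain:

  H_2: rank ker ∂_2 − rank ∂_3 = (12 − 12) − 0 = 0, and there is no ∂_3, so H_2 ≅ 0.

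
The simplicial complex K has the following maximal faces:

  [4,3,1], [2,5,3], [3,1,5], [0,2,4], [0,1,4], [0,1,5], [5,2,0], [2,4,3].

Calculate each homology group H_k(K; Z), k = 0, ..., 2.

H_0 ≅ Z,  H_1 = 0,  H_2 ≅ Z.

Take the total order 0 < 1 < 2 < 3 < 4 < 5 on the vertex set. Then K (dimension 2) consists of the simplices:

  0-simplices (6): [0], [1], [2], [3], [4], [5]
  1-simplices (12): [0,1], [0,2], [0,4], [0,5], [1,3], [1,4], [1,5], [2,3], [2,4], [2,5], [3,4], [3,5]
  2-simplices (8): [0,1,4], [0,1,5], [0,2,4], [0,2,5], [1,3,4], [1,3,5], [2,3,4], [2,3,5]

so the chain groups are C_0 ≅ Z^6, C_1 ≅ Z^12, C_2 ≅ Z^8.

∂_1: C_1 → C_0 is given by ∂[p,q] = [q] − [p]. For instance
  ∂[1,4] = [4] − [1].
The 6×12 boundary matrix has rank 5 and Smith normal form diag(1,1,1,1,1).

∂_2: C_2 → C_1 sends each 2-simplex [p,q,r] to [q,r] − [p,r] + [p,q]. For instance
  ∂[1,3,5] = [3,5] − [1,5] + [1,3],
  ∂[0,2,5] = [2,5] − [0,5] + [0,2].
This gives a 12×8 integer matrix of rank 7; reducing to Smith normal form yields diagonal entries (1,1,1,1,1,1,1).

From H_k ≅ ker(∂_k) / im(∂_{k+1}) we obtain:

  H_0: rank C_0 − rank ∂_1 = 6 − 5 = 1, and the invariant factors of ∂_1 are all 1, so H_0 ≅ Z.
  H_1: rank ker ∂_1 − rank ∂_2 = (12 − 5) − 7 = 0, and the invariant factors of ∂_2 are all 1, so H_1 ≅ 0.
  H_2: rank ker ∂_2 − rank ∂_3 = (8 − 7) − 0 = 1, and there is no ∂_3, so H_2 ≅ Z.

(K is a triangulation of the 2-sphere S^2.)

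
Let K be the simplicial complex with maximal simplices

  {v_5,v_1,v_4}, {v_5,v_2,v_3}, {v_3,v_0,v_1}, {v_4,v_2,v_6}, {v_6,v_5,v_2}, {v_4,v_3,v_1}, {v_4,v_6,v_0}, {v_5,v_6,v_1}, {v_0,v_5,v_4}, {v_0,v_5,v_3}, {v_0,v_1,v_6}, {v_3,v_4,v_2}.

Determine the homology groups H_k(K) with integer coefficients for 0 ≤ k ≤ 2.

H_0 ≅ Z,  H_1 ≅ Z/2Z,  H_2 = 0.

K has 7 vertices, 18 edges, 12 triangles.
rank ∂_0 = 0, rank ∂_1 = 6 ⇒ b_0 = 7 − 0 − 6 = 1; all invariant factors of ∂_1 are 1 so no torsion. So H_0 = Z.
rank ∂_1 = 6, rank ∂_2 = 12 ⇒ b_1 = 18 − 6 − 12 = 0; ∂_2 has invariant factor(s) [2] giving torsion. So H_1 = Z/2Z.
rank ∂_2 = 12, rank ∂_3 = 0 ⇒ b_2 = 12 − 12 − 0 = 0. So H_2 = 0.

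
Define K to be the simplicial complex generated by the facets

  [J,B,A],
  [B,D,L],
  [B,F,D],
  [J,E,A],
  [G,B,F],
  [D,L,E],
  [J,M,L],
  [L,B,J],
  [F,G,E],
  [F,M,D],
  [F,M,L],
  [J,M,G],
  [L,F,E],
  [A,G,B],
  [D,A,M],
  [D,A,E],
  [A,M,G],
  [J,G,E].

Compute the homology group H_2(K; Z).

H_2 = 0.

We work with the vertex ordering A < B < D < E < F < G < J < L < M. The simplices of K, each written with vertices in increasing order, are:

  0-simplices (9): A, B, D, E, F, G, J, L, M
  1-simplices (27): AB, AD, AE, AG, AJ, AM, BD, BF, BG, BJ, BL, DE, DF, DL, DM, EF, EG, EJ, EL, FG, FL, FM, GJ, GM, JL, JM, LM
  2-simplices (18): ABG, ABJ, ADE, ADM, AEJ, AGM, BDF, BDL, BFG, BJL, DEL, DFM, EFG, EFL, EGJ, FLM, GJM, JLM

giving chain groups C_0 ≅ Z^9, C_1 ≅ Z^27, C_2 ≅ Z^18.

Boundary ∂_1: C_1 → C_0 is given by ∂[p,q] = [q] − [p].
This gives a 9×27 integer matrix of rank 8; reducing to Smith normal form yields diagonal entries (1,1,1,1,1,1,1,1).

∂_2: C_2 → C_1 maps a triangle to the signed sum of its edges. For instance
  ∂BJL = JL − BL + BJ,
  ∂BFG = FG − BG + BF.
The 27×18 boundary matrix has rank 18 and Smith normal form diag(1,1,1,1,1,1,1,1,1,1,1,1,1,1,1,1,1,2).

Computing H_k = (kernel of ∂_k) / (image of ∂_{k+1}):

  H_2: rank ker ∂_2 − rank ∂_3 = (18 − 18) − 0 = 0, and there is no ∂_3, so H_2 = 0.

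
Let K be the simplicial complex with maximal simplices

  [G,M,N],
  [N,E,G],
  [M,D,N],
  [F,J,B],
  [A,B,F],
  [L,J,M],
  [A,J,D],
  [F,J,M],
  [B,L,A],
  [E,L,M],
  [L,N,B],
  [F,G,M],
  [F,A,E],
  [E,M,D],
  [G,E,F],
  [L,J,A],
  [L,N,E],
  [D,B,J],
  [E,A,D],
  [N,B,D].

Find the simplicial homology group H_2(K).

We work with the vertex ordering A < B < D < E < F < G < J < L < M < N. The simplices of K, each written with vertices in increasing order, are:

  0-simplices (10): A, B, D, E, F, G, J, L, M, N
  1-simplices (30): AB, AD, AE, AF, AJ, AL, BD, BF, BJ, BL, BN, DE, DJ, DM, DN, EF, EG, EL, EM, EN, FG, FJ, FM, GM, GN, JL, JM, LM, LN, MN
  2-simplices (20): ABF, ABL, ADE, ADJ, AEF, AJL, BDJ, BDN, BFJ, BLN, DEM, DMN, EFG, EGN, ELM, ELN, FGM, FJM, GMN, JLM

Hence C_0 ≅ Z^10, C_1 ≅ Z^30, C_2 ≅ Z^20.

Boundary ∂_1: C_1 → C_0 is given by ∂[p,q] = [q] − [p].
The resulting 10×30 matrix has rank 9, and its Smith normal form has invariant factors (1,1,1,1,1,1,1,1,1).

The boundary map ∂_2: C_2 → C_1 sends each 2-simplex [p,q,r] to [q,r] − [p,r] + [p,q]. For instance
  ∂FJM = JM − FM + FJ,
  ∂ABF = BF − AF + AB.
This gives a 30×20 integer matrix of rank 20; reducing to Smith normal form yields diagonal entries (1,1,1,1,1,1,1,1,1,1,1,1,1,1,1,1,1,1,1,2).

Computing H_k = (kernel of ∂_k) / (image of ∂_{k+1}):

  H_2: rank ker ∂_2 − rank ∂_3 = (20 − 20) − 0 = 0, and there is no ∂_3, so H_2 ≅ 0.

H_2 = 0.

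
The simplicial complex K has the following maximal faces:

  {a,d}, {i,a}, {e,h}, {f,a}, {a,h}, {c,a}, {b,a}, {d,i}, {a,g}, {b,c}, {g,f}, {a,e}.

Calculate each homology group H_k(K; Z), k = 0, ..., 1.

H_0 = Z,  H_1 = Z^4.

Take the total order a < b < c < d < e < f < g < h < i on the vertex set. Then K (dimension 1) consists of the simplices:

  0-simplices (9): a, b, c, d, e, f, g, h, i
  1-simplices (12): ab, ac, ad, ae, af, ag, ah, ai, bc, di, eh, fg

giving chain groups C_0 ≅ Z^9, C_1 ≅ Z^12.

The boundary map ∂_1: C_1 → C_0 sends each edge [p,q] (with p < q) to q − p.
The resulting 9×12 matrix has rank 8, and its Smith normal form has invariant factors (1,1,1,1,1,1,1,1).

Reading off H_k = ker ∂_k / im ∂_{k+1}:

  H_0: rank C_0 − rank ∂_1 = 9 − 8 = 1, and the invariant factors of ∂_1 are all 1, so H_0 = Z.
  H_1: rank ker ∂_1 − rank ∂_2 = (12 − 8) − 0 = 4, and there is no ∂_2, so H_1 = Z^4.

(K is a triangulation of a wedge of 4 circles.)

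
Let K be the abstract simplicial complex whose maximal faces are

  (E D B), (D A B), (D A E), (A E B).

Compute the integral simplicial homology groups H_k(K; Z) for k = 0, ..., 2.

Order the vertices as A < B < D < E. Listing each simplex with vertices in this order, K has dimension 2 with simplices:

  0-simplices (4): A, B, D, E
  1-simplices (6): AB, AD, AE, BD, BE, DE
  2-simplices (4): ABD, ABE, ADE, BDE

Hence C_0 ≅ Z^4, C_1 ≅ Z^6, C_2 ≅ Z^4.

∂_1: C_1 → C_0 is given by ∂[p,q] = [q] − [p]. For instance
  ∂BD = D − B.
The 4×6 boundary matrix has rank 3 and Smith normal form diag(1,1,1).

∂_2: C_2 → C_1 maps a triangle to the signed sum of its edges. For instance
  ∂ABE = BE − AE + AB,
  ∂ADE = DE − AE + AD.
As a 6×4 matrix over Z this has rank 3, with invariant factors (1,1,1).

Now H_k = ker ∂_k / im ∂_{k+1}, so:

  H_0: rank C_0 − rank ∂_1 = 4 − 3 = 1, and the invariant factors of ∂_1 are all 1, so H_0 ≅ Z.
  H_1: rank ker ∂_1 − rank ∂_2 = (6 − 3) − 3 = 0, and the invariant factors of ∂_2 are all 1, so H_1 ≅ 0.
  H_2: rank ker ∂_2 − rank ∂_3 = (4 − 3) − 0 = 1, and there is no ∂_3, so H_2 ≅ Z.

As a check, the Euler characteristic is 4 − 6 + 4 = 2, which agrees with 1 − 0 + 1 = 2.

H_0 = Z,  H_1 = 0,  H_2 = Z.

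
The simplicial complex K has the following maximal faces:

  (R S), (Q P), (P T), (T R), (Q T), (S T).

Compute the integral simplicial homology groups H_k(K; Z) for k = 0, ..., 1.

Fix the vertex order P < Q < R < S < T and write every simplex with vertices in increasing order. Then dim K = 1 and the simplices of K are:

  0-simplices (5): P, Q, R, S, T
  1-simplices (6): PQ, PT, QT, RS, RT, ST

giving chain groups C_0 ≅ Z^5, C_1 ≅ Z^6.

The boundary map ∂_1: C_1 → C_0 is given by ∂[p,q] = [q] − [p]. For instance
  ∂QT = T − Q.
The resulting 5×6 matrix has rank 4, and its Smith normal form has invariant factors (1,1,1,1).

From H_k ≅ ker(∂_k) / im(∂_{k+1}) we obtain:

  H_0: rank C_0 − rank ∂_1 = 5 − 4 = 1, and the invariant factors of ∂_1 are all 1, so H_0 ≅ Z.
  H_1: rank ker ∂_1 − rank ∂_2 = (6 − 4) − 0 = 2, and there is no ∂_2, so H_1 ≅ Z^2.

As a check, the Euler characteristic is 5 − 6 = -1, which agrees with 1 − 2 = -1.

H_0 ≅ Z,  H_1 ≅ Z^2.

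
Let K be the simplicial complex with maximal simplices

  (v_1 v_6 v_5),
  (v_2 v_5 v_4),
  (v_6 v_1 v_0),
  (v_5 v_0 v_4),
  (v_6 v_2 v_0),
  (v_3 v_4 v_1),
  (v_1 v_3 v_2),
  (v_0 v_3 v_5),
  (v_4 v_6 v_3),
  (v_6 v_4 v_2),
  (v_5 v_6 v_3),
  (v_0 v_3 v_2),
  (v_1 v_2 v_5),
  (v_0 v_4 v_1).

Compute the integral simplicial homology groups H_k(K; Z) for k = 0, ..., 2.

Order the vertices as v_0 < v_1 < v_2 < v_3 < v_4 < v_5 < v_6. Listing each simplex with vertices in this order, K has dimension 2 with simplices:

  0-simplices (7): [v_0], [v_1], [v_2], [v_3], [v_4], [v_5], [v_6]
  1-simplices (21): (21 of them)
  2-simplices (14): (14 of them)

so the chain groups are C_0 ≅ Z^7, C_1 ≅ Z^21, C_2 ≅ Z^14.

The boundary map ∂_1: C_1 → C_0 sends each edge [p,q] (with p < q) to q − p. For instance
  ∂[v_0,v_4] = [v_4] − [v_0].
The 7×21 boundary matrix has rank 6 and Smith normal form diag(1,1,1,1,1,1).

The boundary map ∂_2: C_2 → C_1 maps a triangle to the signed sum of its edges. For instance
  ∂[v_2,v_4,v_5] = [v_4,v_5] − [v_2,v_5] + [v_2,v_4],
  ∂[v_1,v_3,v_4] = [v_3,v_4] − [v_1,v_4] + [v_1,v_3].
This gives a 21×14 integer matrix of rank 13; reducing to Smith normal form yields diagonal entries (1,1,1,1,1,1,1,1,1,1,1,1,1).

Now H_k = ker ∂_k / im ∂_{k+1}, so:

  H_0: rank C_0 − rank ∂_1 = 7 − 6 = 1, and the invariant factors of ∂_1 are all 1, so H_0 = Z.
  H_1: rank ker ∂_1 − rank ∂_2 = (21 − 6) − 13 = 2, and the invariant factors of ∂_2 are all 1, so H_1 = Z^2.
  H_2: rank ker ∂_2 − rank ∂_3 = (14 − 13) − 0 = 1, and there is no ∂_3, so H_2 = Z.

H_0 = Z,  H_1 = Z^2,  H_2 = Z.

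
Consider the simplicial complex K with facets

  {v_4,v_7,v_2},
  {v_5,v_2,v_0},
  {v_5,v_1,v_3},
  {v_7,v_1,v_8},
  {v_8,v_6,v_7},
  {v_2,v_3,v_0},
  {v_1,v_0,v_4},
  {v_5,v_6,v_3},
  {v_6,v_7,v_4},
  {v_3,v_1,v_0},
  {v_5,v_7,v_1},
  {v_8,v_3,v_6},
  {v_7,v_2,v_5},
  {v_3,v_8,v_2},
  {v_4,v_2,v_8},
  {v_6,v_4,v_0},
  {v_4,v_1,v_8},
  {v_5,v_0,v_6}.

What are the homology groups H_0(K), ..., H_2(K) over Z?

Fix the vertex order v_0 < v_1 < v_2 < v_3 < v_4 < v_5 < v_6 < v_7 < v_8 and write every simplex with vertices in increasing order. Then dim K = 2 and the simplices of K are:

  0-simplices (9): [v_0], [v_1], [v_2], [v_3], [v_4], [v_5], [v_6], [v_7], [v_8]
  1-simplices (27): (27 of them)
  2-simplices (18): (18 of them)

giving chain groups C_0 ≅ Z^9, C_1 ≅ Z^27, C_2 ≅ Z^18.

∂_1: C_1 → C_0 maps an edge to its endpoints' difference, ∂[p,q] = q − p.
This gives a 9×27 integer matrix of rank 8; reducing to Smith normal form yields diagonal entries (1,1,1,1,1,1,1,1).

The boundary map ∂_2: C_2 → C_1 maps a triangle to the signed sum of its edges. For instance
  ∂[v_2,v_4,v_7] = [v_4,v_7] − [v_2,v_7] + [v_2,v_4],
  ∂[v_1,v_5,v_7] = [v_5,v_7] − [v_1,v_7] + [v_1,v_5].
As a 27×18 matrix over Z this has rank 18, with invariant factors (1,1,1,1,1,1,1,1,1,1,1,1,1,1,1,1,1,2).

Reading off H_k = ker ∂_k / im ∂_{k+1}:

  H_0: rank C_0 − rank ∂_1 = 9 − 8 = 1, and the invariant factors of ∂_1 are all 1, so H_0 ≅ Z.
  H_1: rank ker ∂_1 − rank ∂_2 = (27 − 8) − 18 = 1, and ∂_2 has invariant factor 2 > 1, so H_1 ≅ Z × Z/2.
  H_2: rank ker ∂_2 − rank ∂_3 = (18 − 18) − 0 = 0, and there is no ∂_3, so H_2 ≅ 0.

H_0 = Z,  H_1 = Z × Z/2,  H_2 = 0.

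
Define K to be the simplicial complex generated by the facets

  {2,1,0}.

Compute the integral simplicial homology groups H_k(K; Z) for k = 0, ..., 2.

H_0 ≅ Z,  H_1 = 0,  H_2 = 0.

Order the vertices as 0 < 1 < 2. Listing each simplex with vertices in this order, K has dimension 2 with simplices:

  0-simplices (3): [0], [1], [2]
  1-simplices (3): [0,1], [0,2], [1,2]
  2-simplices (1): [0,1,2]

giving chain groups C_0 ≅ Z^3, C_1 ≅ Z^3, C_2 ≅ Z^1.

∂_1: C_1 → C_0 maps an edge to its endpoints' difference, ∂[p,q] = q − p. For instance
  ∂[0,1] = [1] − [0].
The 3×3 boundary matrix has rank 2 and Smith normal form diag(1,1).

Boundary ∂_2: C_2 → C_1 sends each 2-simplex [p,q,r] to [q,r] − [p,r] + [p,q]. For instance
  ∂[0,1,2] = [1,2] − [0,2] + [0,1].
The 3×1 boundary matrix has rank 1 and Smith normal form diag(1).

Computing H_k = (kernel of ∂_k) / (image of ∂_{k+1}):

  H_0: rank C_0 − rank ∂_1 = 3 − 2 = 1, and the invariant factors of ∂_1 are all 1, so H_0 = Z.
  H_1: rank ker ∂_1 − rank ∂_2 = (3 − 2) − 1 = 0, and the invariant factors of ∂_2 are all 1, so H_1 = 0.
  H_2: rank ker ∂_2 − rank ∂_3 = (1 − 1) − 0 = 0, and there is no ∂_3, so H_2 = 0.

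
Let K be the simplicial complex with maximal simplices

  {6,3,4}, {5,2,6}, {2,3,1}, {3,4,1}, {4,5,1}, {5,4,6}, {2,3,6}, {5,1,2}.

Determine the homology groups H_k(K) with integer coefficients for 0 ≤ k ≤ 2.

H_0 ≅ Z,  H_1 = 0,  H_2 ≅ Z.

We work with the vertex ordering 1 < 2 < 3 < 4 < 5 < 6. The simplices of K, each written with vertices in increasing order, are:

  0-simplices (6): [1], [2], [3], [4], [5], [6]
  1-simplices (12): [1,2], [1,3], [1,4], [1,5], [2,3], [2,5], [2,6], [3,4], [3,6], [4,5], [4,6], [5,6]
  2-simplices (8): [1,2,3], [1,2,5], [1,3,4], [1,4,5], [2,3,6], [2,5,6], [3,4,6], [4,5,6]

so the chain groups are C_0 ≅ Z^6, C_1 ≅ Z^12, C_2 ≅ Z^8.

∂_1: C_1 → C_0 maps an edge to its endpoints' difference, ∂[p,q] = q − p. For instance
  ∂[1,3] = [3] − [1].
The 6×12 boundary matrix has rank 5 and Smith normal form diag(1,1,1,1,1).

The boundary map ∂_2: C_2 → C_1 maps a triangle to the signed sum of its edges. For instance
  ∂[1,3,4] = [3,4] − [1,4] + [1,3],
  ∂[2,5,6] = [5,6] − [2,6] + [2,5].
As a 12×8 matrix over Z this has rank 7, with invariant factors (1,1,1,1,1,1,1).

Now H_k = ker ∂_k / im ∂_{k+1}, so:

  H_0: rank C_0 − rank ∂_1 = 6 − 5 = 1, and the invariant factors of ∂_1 are all 1, so H_0 ≅ Z.
  H_1: rank ker ∂_1 − rank ∂_2 = (12 − 5) − 7 = 0, and the invariant factors of ∂_2 are all 1, so H_1 ≅ 0.
  H_2: rank ker ∂_2 − rank ∂_3 = (8 − 7) − 0 = 1, and there is no ∂_3, so H_2 ≅ Z.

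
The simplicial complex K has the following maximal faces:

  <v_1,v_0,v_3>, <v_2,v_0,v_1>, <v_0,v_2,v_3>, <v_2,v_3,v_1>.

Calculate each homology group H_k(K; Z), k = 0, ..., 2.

H_0 ≅ Z,  H_1 = 0,  H_2 ≅ Z.

K has 4 vertices, 6 edges, 4 triangles.
rank ∂_0 = 0, rank ∂_1 = 3 ⇒ b_0 = 4 − 0 − 3 = 1; all invariant factors of ∂_1 are 1 so no torsion. So H_0 ≅ Z.
rank ∂_1 = 3, rank ∂_2 = 3 ⇒ b_1 = 6 − 3 − 3 = 0; all invariant factors of ∂_2 are 1 so no torsion. So H_1 ≅ 0.
rank ∂_2 = 3, rank ∂_3 = 0 ⇒ b_2 = 4 − 3 − 0 = 1. So H_2 ≅ Z.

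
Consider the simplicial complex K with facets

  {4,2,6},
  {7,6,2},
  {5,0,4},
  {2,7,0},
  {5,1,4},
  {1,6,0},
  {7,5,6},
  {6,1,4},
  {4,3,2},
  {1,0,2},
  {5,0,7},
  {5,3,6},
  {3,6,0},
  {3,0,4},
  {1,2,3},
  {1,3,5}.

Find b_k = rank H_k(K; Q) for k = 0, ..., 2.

Fix the vertex order 0 < 1 < 2 < 3 < 4 < 5 < 6 < 7 and write every simplex with vertices in increasing order. Then dim K = 2 and the simplices of K are:

  0-simplices (8): [0], [1], [2], [3], [4], [5], [6], [7]
  1-simplices (24): (24 of them)
  2-simplices (16): [0,1,2], [0,1,6], [0,2,7], [0,3,4], [0,3,6], [0,4,5], [0,5,7], [1,2,3], [1,3,5], [1,4,5], [1,4,6], [2,3,4], [2,4,6], [2,6,7], [3,5,6], [5,6,7]

so the chain groups are C_0 ≅ Z^8, C_1 ≅ Z^24, C_2 ≅ Z^16.

The boundary map ∂_1: C_1 → C_0 is given by ∂[p,q] = [q] − [p].
This gives a 8×24 integer matrix of rank 7; reducing to Smith normal form yields diagonal entries (1,1,1,1,1,1,1).

Boundary ∂_2: C_2 → C_1 maps a triangle to the signed sum of its edges. For instance
  ∂[2,6,7] = [6,7] − [2,7] + [2,6],
  ∂[0,1,2] = [1,2] − [0,2] + [0,1].
The 24×16 boundary matrix has rank 15 and Smith normal form diag(1,1,1,1,1,1,1,1,1,1,1,1,1,1,1).

Reading off H_k = ker ∂_k / im ∂_{k+1}:

  H_0: rank C_0 − rank ∂_1 = 8 − 7 = 1, and the invariant factors of ∂_1 are all 1, so H_0 ≅ Z.
  H_1: rank ker ∂_1 − rank ∂_2 = (24 − 7) − 15 = 2, and the invariant factors of ∂_2 are all 1, so H_1 ≅ Z^2.
  H_2: rank ker ∂_2 − rank ∂_3 = (16 − 15) − 0 = 1, and there is no ∂_3, so H_2 ≅ Z.

(K is a triangulation of the torus T^2.)

Hence the Betti numbers are b_0 = 1, b_1 = 2, b_2 = 1.

b_0 = 1, b_1 = 2, b_2 = 1.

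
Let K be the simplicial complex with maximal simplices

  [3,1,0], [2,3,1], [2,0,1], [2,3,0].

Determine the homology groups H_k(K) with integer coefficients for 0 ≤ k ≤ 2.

Fix the vertex order 0 < 1 < 2 < 3 and write every simplex with vertices in increasing order. Then dim K = 2 and the simplices of K are:

  0-simplices (4): [0], [1], [2], [3]
  1-simplices (6): [0,1], [0,2], [0,3], [1,2], [1,3], [2,3]
  2-simplices (4): [0,1,2], [0,1,3], [0,2,3], [1,2,3]

giving chain groups C_0 ≅ Z^4, C_1 ≅ Z^6, C_2 ≅ Z^4.

The boundary map ∂_1: C_1 → C_0 is given by ∂[p,q] = [q] − [p].
The resulting 4×6 matrix has rank 3, and its Smith normal form has invariant factors (1,1,1).

∂_2: C_2 → C_1 maps a triangle to the signed sum of its edges. For instance
  ∂[0,1,3] = [1,3] − [0,3] + [0,1],
  ∂[1,2,3] = [2,3] − [1,3] + [1,2].
As a 6×4 matrix over Z this has rank 3, with invariant factors (1,1,1).

Reading off H_k = ker ∂_k / im ∂_{k+1}:

  H_0: rank C_0 − rank ∂_1 = 4 − 3 = 1, and the invariant factors of ∂_1 are all 1, so H_0 ≅ Z.
  H_1: rank ker ∂_1 − rank ∂_2 = (6 − 3) − 3 = 0, and the invariant factors of ∂_2 are all 1, so H_1 ≅ 0.
  H_2: rank ker ∂_2 − rank ∂_3 = (4 − 3) − 0 = 1, and there is no ∂_3, so H_2 ≅ Z.

As a check, the Euler characteristic is 4 − 6 + 4 = 2, which agrees with 1 − 0 + 1 = 2.

H_0 = Z,  H_1 = 0,  H_2 = Z.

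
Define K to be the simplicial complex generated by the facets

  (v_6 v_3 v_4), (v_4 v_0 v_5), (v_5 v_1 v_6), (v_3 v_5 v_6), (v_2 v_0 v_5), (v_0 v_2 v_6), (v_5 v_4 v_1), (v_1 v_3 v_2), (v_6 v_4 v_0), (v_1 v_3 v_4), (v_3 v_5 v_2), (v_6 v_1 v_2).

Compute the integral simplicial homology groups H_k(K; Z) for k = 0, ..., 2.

H_0 ≅ Z,  H_1 ≅ Z/2,  H_2 = 0.

Order the vertices as v_0 < v_1 < v_2 < v_3 < v_4 < v_5 < v_6. Listing each simplex with vertices in this order, K has dimension 2 with simplices:

  0-simplices (7): [v_0], [v_1], [v_2], [v_3], [v_4], [v_5], [v_6]
  1-simplices (18): (18 of them)
  2-simplices (12): (12 of them)

giving chain groups C_0 ≅ Z^7, C_1 ≅ Z^18, C_2 ≅ Z^12.

∂_1: C_1 → C_0 is given by ∂[p,q] = [q] − [p]. For instance
  ∂[v_3,v_6] = [v_6] − [v_3].
The 7×18 boundary matrix has rank 6 and Smith normal form diag(1,1,1,1,1,1).

The boundary map ∂_2: C_2 → C_1 sends each 2-simplex [p,q,r] to [q,r] − [p,r] + [p,q]. For instance
  ∂[v_1,v_2,v_6] = [v_2,v_6] − [v_1,v_6] + [v_1,v_2],
  ∂[v_1,v_2,v_3] = [v_2,v_3] − [v_1,v_3] + [v_1,v_2].
As a 18×12 matrix over Z this has rank 12, with invariant factors (1,1,1,1,1,1,1,1,1,1,1,2).

Computing H_k = (kernel of ∂_k) / (image of ∂_{k+1}):

  H_0: rank C_0 − rank ∂_1 = 7 − 6 = 1, and the invariant factors of ∂_1 are all 1, so H_0 = Z.
  H_1: rank ker ∂_1 − rank ∂_2 = (18 − 6) − 12 = 0, and ∂_2 has invariant factor 2 > 1, so H_1 = Z/2.
  H_2: rank ker ∂_2 − rank ∂_3 = (12 − 12) − 0 = 0, and there is no ∂_3, so H_2 = 0.

(K is a triangulation of the real projective plane RP^2.)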